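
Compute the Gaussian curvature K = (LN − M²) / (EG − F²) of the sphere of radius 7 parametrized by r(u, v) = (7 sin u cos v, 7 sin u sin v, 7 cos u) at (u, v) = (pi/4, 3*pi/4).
K = 1/49

Coefficients of the first fundamental form: E = 49, F = 0, G = 49*sin(u)^2.
Coefficients of the second fundamental form: L = -7*sin(u)/Abs(sin(u)), M = 0, N = -7*sin(u)^3/Abs(sin(u)).
Assemble K = (LN − M²)/(EG − F²) = 1/49. At (u, v) = (pi/4, 3*pi/4): K = 1/49.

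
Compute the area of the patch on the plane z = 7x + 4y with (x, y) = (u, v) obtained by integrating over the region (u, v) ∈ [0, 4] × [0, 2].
Area = 8*sqrt(66)

Area = ∫∫ √(EG − F²) du dv with √(EG − F²) = sqrt(66). Integrating over [0, 4] × [0, 2] gives 8*sqrt(66).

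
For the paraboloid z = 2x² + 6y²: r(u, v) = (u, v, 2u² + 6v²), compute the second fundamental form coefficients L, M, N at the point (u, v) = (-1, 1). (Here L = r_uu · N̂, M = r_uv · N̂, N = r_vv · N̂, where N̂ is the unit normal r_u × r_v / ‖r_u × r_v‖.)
L = 4*sqrt(161)/161;  M = 0;  N = 12*sqrt(161)/161

Compute the unit normal N̂(u, v) = (-4*u/sqrt(16*u^2 + 144*v^2 + 1), -12*v/sqrt(16*u^2 + 144*v^2 + 1), 1/sqrt(16*u^2 + 144*v^2 + 1)), and the second partials r_uu, r_uv, r_vv. Take dot products:
  L(u, v) = r_uu · N̂ = 4/sqrt(16*u^2 + 144*v^2 + 1),
  M(u, v) = r_uv · N̂ = 0,
  N(u, v) = r_vv · N̂ = 12/sqrt(16*u^2 + 144*v^2 + 1).
Evaluating at (u, v) = (-1, 1):
  L = 4*sqrt(161)/161, M = 0, N = 12*sqrt(161)/161.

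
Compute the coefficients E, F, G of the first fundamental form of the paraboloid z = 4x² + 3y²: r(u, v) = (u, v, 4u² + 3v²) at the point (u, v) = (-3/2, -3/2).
E = 145;  F = 108;  G = 82

Partials: r_u = (1, 0, 8*u), r_v = (0, 1, 6*v). As functions of (u, v):
  E = r_u · r_u = 64*u^2 + 1,
  F = r_u · r_v = 48*u*v,
  G = r_v · r_v = 36*v^2 + 1.
Evaluating at (u, v) = (-3/2, -3/2): E = 145, F = 108, G = 82.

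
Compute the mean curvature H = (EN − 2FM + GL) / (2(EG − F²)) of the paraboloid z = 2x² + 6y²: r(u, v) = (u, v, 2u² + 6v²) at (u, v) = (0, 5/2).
H = 1808*sqrt(901)/811801

With E = 16*u^2 + 1, F = 48*u*v, G = 144*v^2 + 1, L = 4/sqrt(16*u^2 + 144*v^2 + 1), M = 0, N = 12/sqrt(16*u^2 + 144*v^2 + 1), assemble
  H = (EN − 2FM + GL) / (2(EG − F²)) = 8*(12*u^2 + 36*v^2 + 1)/(16*u^2 + 144*v^2 + 1)^(3/2).
At (u, v) = (0, 5/2): H = 1808*sqrt(901)/811801.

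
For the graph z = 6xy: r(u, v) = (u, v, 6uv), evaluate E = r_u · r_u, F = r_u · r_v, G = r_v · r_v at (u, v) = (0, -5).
E = 901;  F = 0;  G = 1

Partials: r_u = (1, 0, 6*v), r_v = (0, 1, 6*u). As functions of (u, v):
  E = r_u · r_u = 36*v^2 + 1,
  F = r_u · r_v = 36*u*v,
  G = r_v · r_v = 36*u^2 + 1.
Evaluating at (u, v) = (0, -5): E = 901, F = 0, G = 1.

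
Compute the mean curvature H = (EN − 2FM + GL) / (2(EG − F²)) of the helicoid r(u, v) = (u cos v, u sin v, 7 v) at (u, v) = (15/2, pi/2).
H = 0

With E = 1, F = 0, G = u^2 + 49, L = 0, M = -7/sqrt(u^2 + 49), N = 0, assemble
  H = (EN − 2FM + GL) / (2(EG − F²)) = 0.
At (u, v) = (15/2, pi/2): H = 0.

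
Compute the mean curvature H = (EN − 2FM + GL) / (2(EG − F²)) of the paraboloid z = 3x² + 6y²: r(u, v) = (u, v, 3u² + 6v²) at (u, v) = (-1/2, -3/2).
H = 1035*sqrt(334)/111556

With E = 36*u^2 + 1, F = 72*u*v, G = 144*v^2 + 1, L = 6/sqrt(36*u^2 + 144*v^2 + 1), M = 0, N = 12/sqrt(36*u^2 + 144*v^2 + 1), assemble
  H = (EN − 2FM + GL) / (2(EG − F²)) = 9*(24*u^2 + 48*v^2 + 1)/(36*u^2 + 144*v^2 + 1)^(3/2).
At (u, v) = (-1/2, -3/2): H = 1035*sqrt(334)/111556.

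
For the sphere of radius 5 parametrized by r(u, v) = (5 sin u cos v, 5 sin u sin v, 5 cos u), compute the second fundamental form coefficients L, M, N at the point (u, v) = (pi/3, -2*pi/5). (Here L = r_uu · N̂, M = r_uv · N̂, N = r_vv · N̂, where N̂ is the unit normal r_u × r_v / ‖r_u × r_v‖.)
L = -5;  M = 0;  N = -15/4

Compute the unit normal N̂(u, v) = (sin(u)^2*cos(v)/Abs(sin(u)), sin(u)^2*sin(v)/Abs(sin(u)), sin(2*u)/(2*Abs(sin(u)))), and the second partials r_uu, r_uv, r_vv. Take dot products:
  L(u, v) = r_uu · N̂ = -5*sin(u)/Abs(sin(u)),
  M(u, v) = r_uv · N̂ = 0,
  N(u, v) = r_vv · N̂ = -5*sin(u)^3/Abs(sin(u)).
Evaluating at (u, v) = (pi/3, -2*pi/5):
  L = -5, M = 0, N = -15/4.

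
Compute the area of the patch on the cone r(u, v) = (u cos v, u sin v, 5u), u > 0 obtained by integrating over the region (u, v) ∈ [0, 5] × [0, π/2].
Area = 25*sqrt(26)*pi/4

Area = ∫∫ √(EG − F²) du dv with √(EG − F²) = sqrt(26)*Abs(u). Integrating over [0, 5] × [0, π/2] gives 25*sqrt(26)*pi/4.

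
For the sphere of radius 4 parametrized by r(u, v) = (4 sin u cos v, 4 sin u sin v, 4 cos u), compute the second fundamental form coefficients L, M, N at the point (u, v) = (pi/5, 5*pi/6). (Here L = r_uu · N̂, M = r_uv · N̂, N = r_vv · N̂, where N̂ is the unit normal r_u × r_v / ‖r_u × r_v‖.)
L = -4;  M = 0;  N = -5/2 + sqrt(5)/2

Compute the unit normal N̂(u, v) = (sin(u)^2*cos(v)/Abs(sin(u)), sin(u)^2*sin(v)/Abs(sin(u)), sin(2*u)/(2*Abs(sin(u)))), and the second partials r_uu, r_uv, r_vv. Take dot products:
  L(u, v) = r_uu · N̂ = -4*sin(u)/Abs(sin(u)),
  M(u, v) = r_uv · N̂ = 0,
  N(u, v) = r_vv · N̂ = -4*sin(u)^3/Abs(sin(u)).
Evaluating at (u, v) = (pi/5, 5*pi/6):
  L = -4, M = 0, N = -5/2 + sqrt(5)/2.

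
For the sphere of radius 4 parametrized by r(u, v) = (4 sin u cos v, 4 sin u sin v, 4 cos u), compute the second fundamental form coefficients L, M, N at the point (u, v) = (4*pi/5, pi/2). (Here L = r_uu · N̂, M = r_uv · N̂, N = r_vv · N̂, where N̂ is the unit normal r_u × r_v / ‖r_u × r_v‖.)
L = -4;  M = 0;  N = -5/2 + sqrt(5)/2

Compute the unit normal N̂(u, v) = (sin(u)^2*cos(v)/Abs(sin(u)), sin(u)^2*sin(v)/Abs(sin(u)), sin(2*u)/(2*Abs(sin(u)))), and the second partials r_uu, r_uv, r_vv. Take dot products:
  L(u, v) = r_uu · N̂ = -4*sin(u)/Abs(sin(u)),
  M(u, v) = r_uv · N̂ = 0,
  N(u, v) = r_vv · N̂ = -4*sin(u)^3/Abs(sin(u)).
Evaluating at (u, v) = (4*pi/5, pi/2):
  L = -4, M = 0, N = -5/2 + sqrt(5)/2.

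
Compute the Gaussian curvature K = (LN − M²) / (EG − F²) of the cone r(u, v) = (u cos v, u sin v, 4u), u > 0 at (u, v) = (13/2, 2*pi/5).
K = 0

Coefficients of the first fundamental form: E = 17, F = 0, G = u^2.
Coefficients of the second fundamental form: L = 0, M = 0, N = 4*sqrt(17)*u^2/(17*Abs(u)).
Assemble K = (LN − M²)/(EG − F²) = 0. At (u, v) = (13/2, 2*pi/5): K = 0.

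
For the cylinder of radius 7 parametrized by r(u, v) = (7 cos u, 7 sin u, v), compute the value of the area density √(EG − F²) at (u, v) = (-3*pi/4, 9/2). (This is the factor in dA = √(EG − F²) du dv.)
√(EG − F²)|_{(-3*pi/4, 9/2)} = 7

E = 49, F = 0, G = 1, so EG − F² = 49. Taking the positive square root: √(EG − F²) = 7. At (u, v) = (-3*pi/4, 9/2): 7.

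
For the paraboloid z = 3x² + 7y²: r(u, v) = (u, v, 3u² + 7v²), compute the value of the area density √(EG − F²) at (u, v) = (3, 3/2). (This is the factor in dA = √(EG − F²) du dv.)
√(EG − F²)|_{(3, 3/2)} = sqrt(766)

E = 36*u^2 + 1, F = 84*u*v, G = 196*v^2 + 1, so EG − F² = 36*u^2 + 196*v^2 + 1. Taking the positive square root: √(EG − F²) = sqrt(36*u^2 + 196*v^2 + 1). At (u, v) = (3, 3/2): sqrt(766).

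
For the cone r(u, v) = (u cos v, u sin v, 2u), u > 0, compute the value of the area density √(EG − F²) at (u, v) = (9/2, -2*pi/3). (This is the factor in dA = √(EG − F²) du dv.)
√(EG − F²)|_{(9/2, -2*pi/3)} = 9*sqrt(5)/2

E = 5, F = 0, G = u^2, so EG − F² = 5*u^2. Taking the positive square root: √(EG − F²) = sqrt(5)*Abs(u). At (u, v) = (9/2, -2*pi/3): 9*sqrt(5)/2.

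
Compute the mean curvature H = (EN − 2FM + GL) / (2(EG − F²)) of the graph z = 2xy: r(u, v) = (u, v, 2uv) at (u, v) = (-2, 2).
H = 32*sqrt(33)/1089

With E = 4*v^2 + 1, F = 4*u*v, G = 4*u^2 + 1, L = 0, M = 2/sqrt(4*u^2 + 4*v^2 + 1), N = 0, assemble
  H = (EN − 2FM + GL) / (2(EG − F²)) = -8*u*v/(4*u^2 + 4*v^2 + 1)^(3/2).
At (u, v) = (-2, 2): H = 32*sqrt(33)/1089.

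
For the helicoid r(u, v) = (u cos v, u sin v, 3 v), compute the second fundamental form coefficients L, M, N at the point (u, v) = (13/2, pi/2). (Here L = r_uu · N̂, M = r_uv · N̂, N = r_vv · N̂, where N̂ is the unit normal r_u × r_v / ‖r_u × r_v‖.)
L = 0;  M = -6*sqrt(205)/205;  N = 0

Compute the unit normal N̂(u, v) = (3*sin(v)/sqrt(u^2 + 9), -3*cos(v)/sqrt(u^2 + 9), u/sqrt(u^2 + 9)), and the second partials r_uu, r_uv, r_vv. Take dot products:
  L(u, v) = r_uu · N̂ = 0,
  M(u, v) = r_uv · N̂ = -3/sqrt(u^2 + 9),
  N(u, v) = r_vv · N̂ = 0.
Evaluating at (u, v) = (13/2, pi/2):
  L = 0, M = -6*sqrt(205)/205, N = 0.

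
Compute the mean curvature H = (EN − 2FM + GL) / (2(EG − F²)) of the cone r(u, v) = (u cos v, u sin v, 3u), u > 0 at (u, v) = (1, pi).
H = 3*sqrt(10)/20

With E = 10, F = 0, G = u^2, L = 0, M = 0, N = 3*sqrt(10)*u^2/(10*Abs(u)), assemble
  H = (EN − 2FM + GL) / (2(EG − F²)) = 3*sqrt(10)/(20*Abs(u)).
At (u, v) = (1, pi): H = 3*sqrt(10)/20.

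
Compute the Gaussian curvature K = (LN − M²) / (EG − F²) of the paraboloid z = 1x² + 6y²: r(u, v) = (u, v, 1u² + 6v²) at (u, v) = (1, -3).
K = 24/1692601

Coefficients of the first fundamental form: E = 4*u^2 + 1, F = 24*u*v, G = 144*v^2 + 1.
Coefficients of the second fundamental form: L = 2/sqrt(4*u^2 + 144*v^2 + 1), M = 0, N = 12/sqrt(4*u^2 + 144*v^2 + 1).
Assemble K = (LN − M²)/(EG − F²) = 24/(16*u^4 + 1152*u^2*v^2 + 8*u^2 + 20736*v^4 + 288*v^2 + 1). At (u, v) = (1, -3): K = 24/1692601.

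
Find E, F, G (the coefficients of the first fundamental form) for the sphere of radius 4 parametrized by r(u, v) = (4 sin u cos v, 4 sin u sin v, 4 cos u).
E = 16;  F = 0;  G = 16*sin(u)^2

Compute partials: r_u = (4*cos(u)*cos(v), 4*sin(v)*cos(u), -4*sin(u)), r_v = (-4*sin(u)*sin(v), 4*sin(u)*cos(v), 0). Then
  E = r_u · r_u = 16,
  F = r_u · r_v = 0,
  G = r_v · r_v = 16*sin(u)^2.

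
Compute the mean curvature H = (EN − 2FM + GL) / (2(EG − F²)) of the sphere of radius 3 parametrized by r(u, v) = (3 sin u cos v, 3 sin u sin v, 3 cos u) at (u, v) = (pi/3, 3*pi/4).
H = -1/3

With E = 9, F = 0, G = 9*sin(u)^2, L = -3*sin(u)/Abs(sin(u)), M = 0, N = -3*sin(u)^3/Abs(sin(u)), assemble
  H = (EN − 2FM + GL) / (2(EG − F²)) = -sin(u)/(3*Abs(sin(u))).
At (u, v) = (pi/3, 3*pi/4): H = -1/3.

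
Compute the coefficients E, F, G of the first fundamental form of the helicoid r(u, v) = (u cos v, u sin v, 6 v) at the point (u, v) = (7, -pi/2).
E = 1;  F = 0;  G = 85

Partials: r_u = (cos(v), sin(v), 0), r_v = (-u*sin(v), u*cos(v), 6). As functions of (u, v):
  E = r_u · r_u = 1,
  F = r_u · r_v = 0,
  G = r_v · r_v = u^2 + 36.
Evaluating at (u, v) = (7, -pi/2): E = 1, F = 0, G = 85.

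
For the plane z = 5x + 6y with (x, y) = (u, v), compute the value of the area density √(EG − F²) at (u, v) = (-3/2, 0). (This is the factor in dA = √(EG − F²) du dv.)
√(EG − F²)|_{(-3/2, 0)} = sqrt(62)

E = 26, F = 30, G = 37, so EG − F² = 62. Taking the positive square root: √(EG − F²) = sqrt(62). At (u, v) = (-3/2, 0): sqrt(62).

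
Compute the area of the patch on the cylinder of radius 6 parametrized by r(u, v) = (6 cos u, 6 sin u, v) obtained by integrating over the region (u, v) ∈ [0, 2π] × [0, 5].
Area = 60*pi

Area = ∫∫ √(EG − F²) du dv with √(EG − F²) = 6. Integrating over [0, 2π] × [0, 5] gives 60*pi.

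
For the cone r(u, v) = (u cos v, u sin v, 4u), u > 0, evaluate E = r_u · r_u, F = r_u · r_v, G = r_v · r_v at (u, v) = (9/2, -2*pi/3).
E = 17;  F = 0;  G = 81/4

Partials: r_u = (cos(v), sin(v), 4), r_v = (-u*sin(v), u*cos(v), 0). As functions of (u, v):
  E = r_u · r_u = 17,
  F = r_u · r_v = 0,
  G = r_v · r_v = u^2.
Evaluating at (u, v) = (9/2, -2*pi/3): E = 17, F = 0, G = 81/4.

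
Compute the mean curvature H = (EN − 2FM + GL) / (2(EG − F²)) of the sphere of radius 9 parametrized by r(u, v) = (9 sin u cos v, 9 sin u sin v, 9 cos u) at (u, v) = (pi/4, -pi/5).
H = -1/9

With E = 81, F = 0, G = 81*sin(u)^2, L = -9*sin(u)/Abs(sin(u)), M = 0, N = -9*sin(u)^3/Abs(sin(u)), assemble
  H = (EN − 2FM + GL) / (2(EG − F²)) = -sin(u)/(9*Abs(sin(u))).
At (u, v) = (pi/4, -pi/5): H = -1/9.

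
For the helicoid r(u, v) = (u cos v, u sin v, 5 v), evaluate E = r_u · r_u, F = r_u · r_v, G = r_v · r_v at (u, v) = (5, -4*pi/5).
E = 1;  F = 0;  G = 50

Partials: r_u = (cos(v), sin(v), 0), r_v = (-u*sin(v), u*cos(v), 5). As functions of (u, v):
  E = r_u · r_u = 1,
  F = r_u · r_v = 0,
  G = r_v · r_v = u^2 + 25.
Evaluating at (u, v) = (5, -4*pi/5): E = 1, F = 0, G = 50.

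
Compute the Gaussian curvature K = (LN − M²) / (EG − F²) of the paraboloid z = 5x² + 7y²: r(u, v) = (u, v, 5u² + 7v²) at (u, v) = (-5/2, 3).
K = 7/285605

Coefficients of the first fundamental form: E = 100*u^2 + 1, F = 140*u*v, G = 196*v^2 + 1.
Coefficients of the second fundamental form: L = 10/sqrt(100*u^2 + 196*v^2 + 1), M = 0, N = 14/sqrt(100*u^2 + 196*v^2 + 1).
Assemble K = (LN − M²)/(EG − F²) = 140/(10000*u^4 + 39200*u^2*v^2 + 200*u^2 + 38416*v^4 + 392*v^2 + 1). At (u, v) = (-5/2, 3): K = 7/285605.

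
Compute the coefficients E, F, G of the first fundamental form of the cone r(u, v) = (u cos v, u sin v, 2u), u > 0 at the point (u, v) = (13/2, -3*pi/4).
E = 5;  F = 0;  G = 169/4

Partials: r_u = (cos(v), sin(v), 2), r_v = (-u*sin(v), u*cos(v), 0). As functions of (u, v):
  E = r_u · r_u = 5,
  F = r_u · r_v = 0,
  G = r_v · r_v = u^2.
Evaluating at (u, v) = (13/2, -3*pi/4): E = 5, F = 0, G = 169/4.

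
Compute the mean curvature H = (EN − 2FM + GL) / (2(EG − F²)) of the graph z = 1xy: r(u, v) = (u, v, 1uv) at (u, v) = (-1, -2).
H = -sqrt(6)/18

With E = v^2 + 1, F = u*v, G = u^2 + 1, L = 0, M = 1/sqrt(u^2 + v^2 + 1), N = 0, assemble
  H = (EN − 2FM + GL) / (2(EG − F²)) = -u*v/(u^2 + v^2 + 1)^(3/2).
At (u, v) = (-1, -2): H = -sqrt(6)/18.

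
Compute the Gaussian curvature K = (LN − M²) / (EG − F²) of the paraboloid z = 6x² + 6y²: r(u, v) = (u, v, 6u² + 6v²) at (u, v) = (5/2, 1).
K = 144/1092025

Coefficients of the first fundamental form: E = 144*u^2 + 1, F = 144*u*v, G = 144*v^2 + 1.
Coefficients of the second fundamental form: L = 12/sqrt(144*u^2 + 144*v^2 + 1), M = 0, N = 12/sqrt(144*u^2 + 144*v^2 + 1).
Assemble K = (LN − M²)/(EG − F²) = 144/(20736*u^4 + 41472*u^2*v^2 + 288*u^2 + 20736*v^4 + 288*v^2 + 1). At (u, v) = (5/2, 1): K = 144/1092025.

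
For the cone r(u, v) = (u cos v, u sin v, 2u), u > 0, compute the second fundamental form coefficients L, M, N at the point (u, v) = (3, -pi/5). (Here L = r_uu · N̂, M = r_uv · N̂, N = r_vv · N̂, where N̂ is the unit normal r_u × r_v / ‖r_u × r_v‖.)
L = 0;  M = 0;  N = 6*sqrt(5)/5

Compute the unit normal N̂(u, v) = (-2*sqrt(5)*u*cos(v)/(5*Abs(u)), -2*sqrt(5)*u*sin(v)/(5*Abs(u)), sqrt(5)*u/(5*Abs(u))), and the second partials r_uu, r_uv, r_vv. Take dot products:
  L(u, v) = r_uu · N̂ = 0,
  M(u, v) = r_uv · N̂ = 0,
  N(u, v) = r_vv · N̂ = 2*sqrt(5)*u^2/(5*Abs(u)).
Evaluating at (u, v) = (3, -pi/5):
  L = 0, M = 0, N = 6*sqrt(5)/5.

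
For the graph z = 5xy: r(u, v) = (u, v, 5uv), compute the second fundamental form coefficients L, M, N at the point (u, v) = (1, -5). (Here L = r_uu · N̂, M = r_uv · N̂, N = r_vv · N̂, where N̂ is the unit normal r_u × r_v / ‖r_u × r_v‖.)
L = 0;  M = 5*sqrt(651)/651;  N = 0

Compute the unit normal N̂(u, v) = (-5*v/sqrt(25*u^2 + 25*v^2 + 1), -5*u/sqrt(25*u^2 + 25*v^2 + 1), 1/sqrt(25*u^2 + 25*v^2 + 1)), and the second partials r_uu, r_uv, r_vv. Take dot products:
  L(u, v) = r_uu · N̂ = 0,
  M(u, v) = r_uv · N̂ = 5/sqrt(25*u^2 + 25*v^2 + 1),
  N(u, v) = r_vv · N̂ = 0.
Evaluating at (u, v) = (1, -5):
  L = 0, M = 5*sqrt(651)/651, N = 0.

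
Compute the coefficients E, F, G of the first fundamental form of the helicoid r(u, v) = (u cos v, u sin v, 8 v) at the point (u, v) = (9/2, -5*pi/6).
E = 1;  F = 0;  G = 337/4

Partials: r_u = (cos(v), sin(v), 0), r_v = (-u*sin(v), u*cos(v), 8). As functions of (u, v):
  E = r_u · r_u = 1,
  F = r_u · r_v = 0,
  G = r_v · r_v = u^2 + 64.
Evaluating at (u, v) = (9/2, -5*pi/6): E = 1, F = 0, G = 337/4.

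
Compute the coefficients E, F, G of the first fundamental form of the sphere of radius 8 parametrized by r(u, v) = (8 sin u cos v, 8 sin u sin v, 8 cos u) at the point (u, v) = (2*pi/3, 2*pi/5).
E = 64;  F = 0;  G = 48

Partials: r_u = (8*cos(u)*cos(v), 8*sin(v)*cos(u), -8*sin(u)), r_v = (-8*sin(u)*sin(v), 8*sin(u)*cos(v), 0). As functions of (u, v):
  E = r_u · r_u = 64,
  F = r_u · r_v = 0,
  G = r_v · r_v = 64*sin(u)^2.
Evaluating at (u, v) = (2*pi/3, 2*pi/5): E = 64, F = 0, G = 48.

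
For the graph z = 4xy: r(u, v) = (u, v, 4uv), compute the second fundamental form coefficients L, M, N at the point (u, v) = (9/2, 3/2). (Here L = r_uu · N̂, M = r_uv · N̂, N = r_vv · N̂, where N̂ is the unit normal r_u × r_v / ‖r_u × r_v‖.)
L = 0;  M = 4/19;  N = 0

Compute the unit normal N̂(u, v) = (-4*v/sqrt(16*u^2 + 16*v^2 + 1), -4*u/sqrt(16*u^2 + 16*v^2 + 1), 1/sqrt(16*u^2 + 16*v^2 + 1)), and the second partials r_uu, r_uv, r_vv. Take dot products:
  L(u, v) = r_uu · N̂ = 0,
  M(u, v) = r_uv · N̂ = 4/sqrt(16*u^2 + 16*v^2 + 1),
  N(u, v) = r_vv · N̂ = 0.
Evaluating at (u, v) = (9/2, 3/2):
  L = 0, M = 4/19, N = 0.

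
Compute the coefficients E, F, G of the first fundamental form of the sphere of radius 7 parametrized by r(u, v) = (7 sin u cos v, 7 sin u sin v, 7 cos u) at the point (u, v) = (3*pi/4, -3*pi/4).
E = 49;  F = 0;  G = 49/2

Partials: r_u = (7*cos(u)*cos(v), 7*sin(v)*cos(u), -7*sin(u)), r_v = (-7*sin(u)*sin(v), 7*sin(u)*cos(v), 0). As functions of (u, v):
  E = r_u · r_u = 49,
  F = r_u · r_v = 0,
  G = r_v · r_v = 49*sin(u)^2.
Evaluating at (u, v) = (3*pi/4, -3*pi/4): E = 49, F = 0, G = 49/2.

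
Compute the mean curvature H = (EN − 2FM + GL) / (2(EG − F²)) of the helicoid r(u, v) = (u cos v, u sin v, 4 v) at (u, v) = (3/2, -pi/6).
H = 0

With E = 1, F = 0, G = u^2 + 16, L = 0, M = -4/sqrt(u^2 + 16), N = 0, assemble
  H = (EN − 2FM + GL) / (2(EG − F²)) = 0.
At (u, v) = (3/2, -pi/6): H = 0.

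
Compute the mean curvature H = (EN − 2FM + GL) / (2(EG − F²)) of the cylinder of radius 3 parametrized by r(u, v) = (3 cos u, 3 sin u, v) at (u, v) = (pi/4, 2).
H = -1/6

With E = 9, F = 0, G = 1, L = -3, M = 0, N = 0, assemble
  H = (EN − 2FM + GL) / (2(EG − F²)) = -1/6.
At (u, v) = (pi/4, 2): H = -1/6.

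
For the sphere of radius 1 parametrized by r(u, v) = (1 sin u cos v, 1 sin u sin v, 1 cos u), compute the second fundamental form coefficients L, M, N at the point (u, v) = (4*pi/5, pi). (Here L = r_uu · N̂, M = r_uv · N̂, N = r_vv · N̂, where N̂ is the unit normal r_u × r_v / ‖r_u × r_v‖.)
L = -1;  M = 0;  N = -5/8 + sqrt(5)/8

Compute the unit normal N̂(u, v) = (sin(u)^2*cos(v)/Abs(sin(u)), sin(u)^2*sin(v)/Abs(sin(u)), sin(2*u)/(2*Abs(sin(u)))), and the second partials r_uu, r_uv, r_vv. Take dot products:
  L(u, v) = r_uu · N̂ = -sin(u)/Abs(sin(u)),
  M(u, v) = r_uv · N̂ = 0,
  N(u, v) = r_vv · N̂ = -sin(u)^3/Abs(sin(u)).
Evaluating at (u, v) = (4*pi/5, pi):
  L = -1, M = 0, N = -5/8 + sqrt(5)/8.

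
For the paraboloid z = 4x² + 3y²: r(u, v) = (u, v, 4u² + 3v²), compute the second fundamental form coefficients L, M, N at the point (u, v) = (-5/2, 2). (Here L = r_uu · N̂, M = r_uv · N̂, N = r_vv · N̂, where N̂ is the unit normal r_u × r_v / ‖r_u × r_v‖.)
L = 8*sqrt(545)/545;  M = 0;  N = 6*sqrt(545)/545

Compute the unit normal N̂(u, v) = (-8*u/sqrt(64*u^2 + 36*v^2 + 1), -6*v/sqrt(64*u^2 + 36*v^2 + 1), 1/sqrt(64*u^2 + 36*v^2 + 1)), and the second partials r_uu, r_uv, r_vv. Take dot products:
  L(u, v) = r_uu · N̂ = 8/sqrt(64*u^2 + 36*v^2 + 1),
  M(u, v) = r_uv · N̂ = 0,
  N(u, v) = r_vv · N̂ = 6/sqrt(64*u^2 + 36*v^2 + 1).
Evaluating at (u, v) = (-5/2, 2):
  L = 8*sqrt(545)/545, M = 0, N = 6*sqrt(545)/545.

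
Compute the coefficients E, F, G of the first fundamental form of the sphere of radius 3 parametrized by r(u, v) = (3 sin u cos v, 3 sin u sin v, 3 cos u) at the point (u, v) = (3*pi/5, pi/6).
E = 9;  F = 0;  G = 9*sqrt(5)/8 + 45/8

Partials: r_u = (3*cos(u)*cos(v), 3*sin(v)*cos(u), -3*sin(u)), r_v = (-3*sin(u)*sin(v), 3*sin(u)*cos(v), 0). As functions of (u, v):
  E = r_u · r_u = 9,
  F = r_u · r_v = 0,
  G = r_v · r_v = 9*sin(u)^2.
Evaluating at (u, v) = (3*pi/5, pi/6): E = 9, F = 0, G = 9*sqrt(5)/8 + 45/8.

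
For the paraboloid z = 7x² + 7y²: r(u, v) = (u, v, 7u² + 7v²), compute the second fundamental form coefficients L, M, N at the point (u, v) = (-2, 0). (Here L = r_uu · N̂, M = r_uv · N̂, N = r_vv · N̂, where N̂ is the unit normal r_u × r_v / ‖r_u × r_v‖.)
L = 14*sqrt(785)/785;  M = 0;  N = 14*sqrt(785)/785

Compute the unit normal N̂(u, v) = (-14*u/sqrt(196*u^2 + 196*v^2 + 1), -14*v/sqrt(196*u^2 + 196*v^2 + 1), 1/sqrt(196*u^2 + 196*v^2 + 1)), and the second partials r_uu, r_uv, r_vv. Take dot products:
  L(u, v) = r_uu · N̂ = 14/sqrt(196*u^2 + 196*v^2 + 1),
  M(u, v) = r_uv · N̂ = 0,
  N(u, v) = r_vv · N̂ = 14/sqrt(196*u^2 + 196*v^2 + 1).
Evaluating at (u, v) = (-2, 0):
  L = 14*sqrt(785)/785, M = 0, N = 14*sqrt(785)/785.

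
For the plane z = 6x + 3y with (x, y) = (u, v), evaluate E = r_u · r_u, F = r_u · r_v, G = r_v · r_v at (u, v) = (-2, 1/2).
E = 37;  F = 18;  G = 10

Partials: r_u = (1, 0, 6), r_v = (0, 1, 3). As functions of (u, v):
  E = r_u · r_u = 37,
  F = r_u · r_v = 18,
  G = r_v · r_v = 10.
Evaluating at (u, v) = (-2, 1/2): E = 37, F = 18, G = 10.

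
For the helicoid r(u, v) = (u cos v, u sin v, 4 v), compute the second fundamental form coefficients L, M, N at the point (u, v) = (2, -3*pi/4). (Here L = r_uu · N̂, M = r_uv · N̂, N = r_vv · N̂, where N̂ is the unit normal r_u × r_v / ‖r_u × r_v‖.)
L = 0;  M = -2*sqrt(5)/5;  N = 0

Compute the unit normal N̂(u, v) = (4*sin(v)/sqrt(u^2 + 16), -4*cos(v)/sqrt(u^2 + 16), u/sqrt(u^2 + 16)), and the second partials r_uu, r_uv, r_vv. Take dot products:
  L(u, v) = r_uu · N̂ = 0,
  M(u, v) = r_uv · N̂ = -4/sqrt(u^2 + 16),
  N(u, v) = r_vv · N̂ = 0.
Evaluating at (u, v) = (2, -3*pi/4):
  L = 0, M = -2*sqrt(5)/5, N = 0.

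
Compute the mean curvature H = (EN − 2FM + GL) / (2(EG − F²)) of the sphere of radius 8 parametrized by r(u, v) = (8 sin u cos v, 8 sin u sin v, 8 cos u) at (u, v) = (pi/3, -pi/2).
H = -1/8

With E = 64, F = 0, G = 64*sin(u)^2, L = -8*sin(u)/Abs(sin(u)), M = 0, N = -8*sin(u)^3/Abs(sin(u)), assemble
  H = (EN − 2FM + GL) / (2(EG − F²)) = -sin(u)/(8*Abs(sin(u))).
At (u, v) = (pi/3, -pi/2): H = -1/8.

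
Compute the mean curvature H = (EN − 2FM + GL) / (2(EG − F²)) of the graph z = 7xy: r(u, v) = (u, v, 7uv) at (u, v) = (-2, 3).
H = 1029*sqrt(638)/203522

With E = 49*v^2 + 1, F = 49*u*v, G = 49*u^2 + 1, L = 0, M = 7/sqrt(49*u^2 + 49*v^2 + 1), N = 0, assemble
  H = (EN − 2FM + GL) / (2(EG − F²)) = -343*u*v/(49*u^2 + 49*v^2 + 1)^(3/2).
At (u, v) = (-2, 3): H = 1029*sqrt(638)/203522.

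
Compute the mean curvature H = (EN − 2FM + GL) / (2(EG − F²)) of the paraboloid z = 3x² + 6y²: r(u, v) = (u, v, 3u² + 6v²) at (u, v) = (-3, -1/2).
H = 2061/6859

With E = 36*u^2 + 1, F = 72*u*v, G = 144*v^2 + 1, L = 6/sqrt(36*u^2 + 144*v^2 + 1), M = 0, N = 12/sqrt(36*u^2 + 144*v^2 + 1), assemble
  H = (EN − 2FM + GL) / (2(EG − F²)) = 9*(24*u^2 + 48*v^2 + 1)/(36*u^2 + 144*v^2 + 1)^(3/2).
At (u, v) = (-3, -1/2): H = 2061/6859.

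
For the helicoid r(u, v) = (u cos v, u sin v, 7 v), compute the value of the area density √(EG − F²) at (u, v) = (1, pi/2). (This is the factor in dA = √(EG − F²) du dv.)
√(EG − F²)|_{(1, pi/2)} = 5*sqrt(2)

E = 1, F = 0, G = u^2 + 49, so EG − F² = u^2 + 49. Taking the positive square root: √(EG − F²) = sqrt(u^2 + 49). At (u, v) = (1, pi/2): 5*sqrt(2).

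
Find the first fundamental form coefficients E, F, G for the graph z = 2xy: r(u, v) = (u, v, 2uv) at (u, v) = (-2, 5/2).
E = 26;  F = -20;  G = 17

Partials: r_u = (1, 0, 2*v), r_v = (0, 1, 2*u). As functions of (u, v):
  E = r_u · r_u = 4*v^2 + 1,
  F = r_u · r_v = 4*u*v,
  G = r_v · r_v = 4*u^2 + 1.
Evaluating at (u, v) = (-2, 5/2): E = 26, F = -20, G = 17.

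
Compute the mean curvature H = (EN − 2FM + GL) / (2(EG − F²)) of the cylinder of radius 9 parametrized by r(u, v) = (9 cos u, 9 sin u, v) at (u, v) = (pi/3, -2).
H = -1/18

With E = 81, F = 0, G = 1, L = -9, M = 0, N = 0, assemble
  H = (EN − 2FM + GL) / (2(EG − F²)) = -1/18.
At (u, v) = (pi/3, -2): H = -1/18.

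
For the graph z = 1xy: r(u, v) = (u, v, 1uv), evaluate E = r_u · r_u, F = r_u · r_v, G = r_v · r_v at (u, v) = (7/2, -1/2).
E = 5/4;  F = -7/4;  G = 53/4

Partials: r_u = (1, 0, v), r_v = (0, 1, u). As functions of (u, v):
  E = r_u · r_u = v^2 + 1,
  F = r_u · r_v = u*v,
  G = r_v · r_v = u^2 + 1.
Evaluating at (u, v) = (7/2, -1/2): E = 5/4, F = -7/4, G = 53/4.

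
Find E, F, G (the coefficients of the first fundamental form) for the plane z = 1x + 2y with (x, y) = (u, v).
E = 2;  F = 2;  G = 5

Compute partials: r_u = (1, 0, 1), r_v = (0, 1, 2). Then
  E = r_u · r_u = 2,
  F = r_u · r_v = 2,
  G = r_v · r_v = 5.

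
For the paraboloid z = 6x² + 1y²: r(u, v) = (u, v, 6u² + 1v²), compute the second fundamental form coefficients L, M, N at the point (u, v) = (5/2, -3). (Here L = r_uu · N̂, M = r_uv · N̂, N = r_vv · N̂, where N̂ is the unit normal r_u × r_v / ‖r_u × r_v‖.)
L = 12*sqrt(937)/937;  M = 0;  N = 2*sqrt(937)/937

Compute the unit normal N̂(u, v) = (-12*u/sqrt(144*u^2 + 4*v^2 + 1), -2*v/sqrt(144*u^2 + 4*v^2 + 1), 1/sqrt(144*u^2 + 4*v^2 + 1)), and the second partials r_uu, r_uv, r_vv. Take dot products:
  L(u, v) = r_uu · N̂ = 12/sqrt(144*u^2 + 4*v^2 + 1),
  M(u, v) = r_uv · N̂ = 0,
  N(u, v) = r_vv · N̂ = 2/sqrt(144*u^2 + 4*v^2 + 1).
Evaluating at (u, v) = (5/2, -3):
  L = 12*sqrt(937)/937, M = 0, N = 2*sqrt(937)/937.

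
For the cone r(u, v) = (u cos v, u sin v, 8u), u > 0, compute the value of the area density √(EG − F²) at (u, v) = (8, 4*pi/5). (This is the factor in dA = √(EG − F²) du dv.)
√(EG − F²)|_{(8, 4*pi/5)} = 8*sqrt(65)

E = 65, F = 0, G = u^2, so EG − F² = 65*u^2. Taking the positive square root: √(EG − F²) = sqrt(65)*Abs(u). At (u, v) = (8, 4*pi/5): 8*sqrt(65).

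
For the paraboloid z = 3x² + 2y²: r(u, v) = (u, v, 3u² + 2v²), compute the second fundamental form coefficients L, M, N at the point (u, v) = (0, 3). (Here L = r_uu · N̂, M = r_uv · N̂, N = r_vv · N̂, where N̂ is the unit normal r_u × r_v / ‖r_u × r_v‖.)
L = 6*sqrt(145)/145;  M = 0;  N = 4*sqrt(145)/145

Compute the unit normal N̂(u, v) = (-6*u/sqrt(36*u^2 + 16*v^2 + 1), -4*v/sqrt(36*u^2 + 16*v^2 + 1), 1/sqrt(36*u^2 + 16*v^2 + 1)), and the second partials r_uu, r_uv, r_vv. Take dot products:
  L(u, v) = r_uu · N̂ = 6/sqrt(36*u^2 + 16*v^2 + 1),
  M(u, v) = r_uv · N̂ = 0,
  N(u, v) = r_vv · N̂ = 4/sqrt(36*u^2 + 16*v^2 + 1).
Evaluating at (u, v) = (0, 3):
  L = 6*sqrt(145)/145, M = 0, N = 4*sqrt(145)/145.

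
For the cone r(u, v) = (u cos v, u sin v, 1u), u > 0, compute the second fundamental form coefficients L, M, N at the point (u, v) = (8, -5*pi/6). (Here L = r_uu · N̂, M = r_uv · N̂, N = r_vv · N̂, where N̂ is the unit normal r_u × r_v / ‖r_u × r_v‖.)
L = 0;  M = 0;  N = 4*sqrt(2)

Compute the unit normal N̂(u, v) = (-sqrt(2)*u*cos(v)/(2*Abs(u)), -sqrt(2)*u*sin(v)/(2*Abs(u)), sqrt(2)*u/(2*Abs(u))), and the second partials r_uu, r_uv, r_vv. Take dot products:
  L(u, v) = r_uu · N̂ = 0,
  M(u, v) = r_uv · N̂ = 0,
  N(u, v) = r_vv · N̂ = sqrt(2)*u^2/(2*Abs(u)).
Evaluating at (u, v) = (8, -5*pi/6):
  L = 0, M = 0, N = 4*sqrt(2).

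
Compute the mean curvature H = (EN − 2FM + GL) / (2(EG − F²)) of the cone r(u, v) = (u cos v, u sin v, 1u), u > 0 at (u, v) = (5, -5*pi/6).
H = sqrt(2)/20

With E = 2, F = 0, G = u^2, L = 0, M = 0, N = sqrt(2)*u^2/(2*Abs(u)), assemble
  H = (EN − 2FM + GL) / (2(EG − F²)) = sqrt(2)/(4*Abs(u)).
At (u, v) = (5, -5*pi/6): H = sqrt(2)/20.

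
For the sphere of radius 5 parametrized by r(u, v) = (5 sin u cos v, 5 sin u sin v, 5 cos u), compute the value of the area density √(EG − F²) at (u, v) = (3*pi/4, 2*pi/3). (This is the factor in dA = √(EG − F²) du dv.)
√(EG − F²)|_{(3*pi/4, 2*pi/3)} = 25*sqrt(2)/2

E = 25, F = 0, G = 25*sin(u)^2, so EG − F² = 625*sin(u)^2. Taking the positive square root: √(EG − F²) = 25*Abs(sin(u)). At (u, v) = (3*pi/4, 2*pi/3): 25*sqrt(2)/2.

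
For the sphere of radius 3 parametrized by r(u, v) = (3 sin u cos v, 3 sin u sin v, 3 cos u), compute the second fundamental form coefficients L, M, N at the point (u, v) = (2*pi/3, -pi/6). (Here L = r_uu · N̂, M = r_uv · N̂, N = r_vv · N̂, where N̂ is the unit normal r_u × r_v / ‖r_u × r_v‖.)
L = -3;  M = 0;  N = -9/4

Compute the unit normal N̂(u, v) = (sin(u)^2*cos(v)/Abs(sin(u)), sin(u)^2*sin(v)/Abs(sin(u)), sin(2*u)/(2*Abs(sin(u)))), and the second partials r_uu, r_uv, r_vv. Take dot products:
  L(u, v) = r_uu · N̂ = -3*sin(u)/Abs(sin(u)),
  M(u, v) = r_uv · N̂ = 0,
  N(u, v) = r_vv · N̂ = -3*sin(u)^3/Abs(sin(u)).
Evaluating at (u, v) = (2*pi/3, -pi/6):
  L = -3, M = 0, N = -9/4.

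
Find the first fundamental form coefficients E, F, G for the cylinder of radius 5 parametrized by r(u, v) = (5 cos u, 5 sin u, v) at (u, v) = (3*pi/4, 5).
E = 25;  F = 0;  G = 1

Partials: r_u = (-5*sin(u), 5*cos(u), 0), r_v = (0, 0, 1). As functions of (u, v):
  E = r_u · r_u = 25,
  F = r_u · r_v = 0,
  G = r_v · r_v = 1.
Evaluating at (u, v) = (3*pi/4, 5): E = 25, F = 0, G = 1.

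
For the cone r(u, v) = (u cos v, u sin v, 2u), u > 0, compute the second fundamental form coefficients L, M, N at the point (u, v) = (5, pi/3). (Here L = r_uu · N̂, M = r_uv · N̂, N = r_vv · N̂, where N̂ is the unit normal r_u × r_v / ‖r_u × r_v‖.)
L = 0;  M = 0;  N = 2*sqrt(5)

Compute the unit normal N̂(u, v) = (-2*sqrt(5)*u*cos(v)/(5*Abs(u)), -2*sqrt(5)*u*sin(v)/(5*Abs(u)), sqrt(5)*u/(5*Abs(u))), and the second partials r_uu, r_uv, r_vv. Take dot products:
  L(u, v) = r_uu · N̂ = 0,
  M(u, v) = r_uv · N̂ = 0,
  N(u, v) = r_vv · N̂ = 2*sqrt(5)*u^2/(5*Abs(u)).
Evaluating at (u, v) = (5, pi/3):
  L = 0, M = 0, N = 2*sqrt(5).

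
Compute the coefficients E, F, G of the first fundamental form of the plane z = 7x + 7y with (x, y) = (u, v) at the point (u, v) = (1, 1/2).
E = 50;  F = 49;  G = 50

Partials: r_u = (1, 0, 7), r_v = (0, 1, 7). As functions of (u, v):
  E = r_u · r_u = 50,
  F = r_u · r_v = 49,
  G = r_v · r_v = 50.
Evaluating at (u, v) = (1, 1/2): E = 50, F = 49, G = 50.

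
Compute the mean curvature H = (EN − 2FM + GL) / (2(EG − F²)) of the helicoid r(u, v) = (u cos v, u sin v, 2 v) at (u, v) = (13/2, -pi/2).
H = 0

With E = 1, F = 0, G = u^2 + 4, L = 0, M = -2/sqrt(u^2 + 4), N = 0, assemble
  H = (EN − 2FM + GL) / (2(EG − F²)) = 0.
At (u, v) = (13/2, -pi/2): H = 0.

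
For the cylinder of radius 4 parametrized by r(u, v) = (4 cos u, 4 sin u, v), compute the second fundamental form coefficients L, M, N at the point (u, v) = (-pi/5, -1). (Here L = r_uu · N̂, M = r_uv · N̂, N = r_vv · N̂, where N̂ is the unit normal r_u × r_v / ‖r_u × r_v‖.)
L = -4;  M = 0;  N = 0

Compute the unit normal N̂(u, v) = (cos(u), sin(u), 0), and the second partials r_uu, r_uv, r_vv. Take dot products:
  L(u, v) = r_uu · N̂ = -4,
  M(u, v) = r_uv · N̂ = 0,
  N(u, v) = r_vv · N̂ = 0.
Evaluating at (u, v) = (-pi/5, -1):
  L = -4, M = 0, N = 0.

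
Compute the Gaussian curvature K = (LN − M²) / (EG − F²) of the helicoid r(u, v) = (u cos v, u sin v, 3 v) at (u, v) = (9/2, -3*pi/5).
K = -16/1521

Coefficients of the first fundamental form: E = 1, F = 0, G = u^2 + 9.
Coefficients of the second fundamental form: L = 0, M = -3/sqrt(u^2 + 9), N = 0.
Assemble K = (LN − M²)/(EG − F²) = -9/(u^2 + 9)^2. At (u, v) = (9/2, -3*pi/5): K = -16/1521.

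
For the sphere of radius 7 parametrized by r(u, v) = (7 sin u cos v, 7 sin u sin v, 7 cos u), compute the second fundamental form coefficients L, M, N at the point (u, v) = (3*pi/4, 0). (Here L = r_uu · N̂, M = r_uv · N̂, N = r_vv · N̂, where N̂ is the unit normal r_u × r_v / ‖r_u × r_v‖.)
L = -7;  M = 0;  N = -7/2

Compute the unit normal N̂(u, v) = (sin(u)^2*cos(v)/Abs(sin(u)), sin(u)^2*sin(v)/Abs(sin(u)), sin(2*u)/(2*Abs(sin(u)))), and the second partials r_uu, r_uv, r_vv. Take dot products:
  L(u, v) = r_uu · N̂ = -7*sin(u)/Abs(sin(u)),
  M(u, v) = r_uv · N̂ = 0,
  N(u, v) = r_vv · N̂ = -7*sin(u)^3/Abs(sin(u)).
Evaluating at (u, v) = (3*pi/4, 0):
  L = -7, M = 0, N = -7/2.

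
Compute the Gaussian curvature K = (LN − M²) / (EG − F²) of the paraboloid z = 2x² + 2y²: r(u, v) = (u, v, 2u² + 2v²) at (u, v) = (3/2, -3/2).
K = 16/5329

Coefficients of the first fundamental form: E = 16*u^2 + 1, F = 16*u*v, G = 16*v^2 + 1.
Coefficients of the second fundamental form: L = 4/sqrt(16*u^2 + 16*v^2 + 1), M = 0, N = 4/sqrt(16*u^2 + 16*v^2 + 1).
Assemble K = (LN − M²)/(EG − F²) = 16/(256*u^4 + 512*u^2*v^2 + 32*u^2 + 256*v^4 + 32*v^2 + 1). At (u, v) = (3/2, -3/2): K = 16/5329.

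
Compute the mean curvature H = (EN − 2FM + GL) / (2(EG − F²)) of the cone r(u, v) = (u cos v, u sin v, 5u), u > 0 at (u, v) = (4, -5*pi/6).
H = 5*sqrt(26)/208

With E = 26, F = 0, G = u^2, L = 0, M = 0, N = 5*sqrt(26)*u^2/(26*Abs(u)), assemble
  H = (EN − 2FM + GL) / (2(EG − F²)) = 5*sqrt(26)/(52*Abs(u)).
At (u, v) = (4, -5*pi/6): H = 5*sqrt(26)/208.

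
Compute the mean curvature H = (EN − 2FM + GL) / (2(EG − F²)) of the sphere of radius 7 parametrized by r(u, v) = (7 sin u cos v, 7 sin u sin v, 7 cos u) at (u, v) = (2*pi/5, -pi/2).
H = -1/7

With E = 49, F = 0, G = 49*sin(u)^2, L = -7*sin(u)/Abs(sin(u)), M = 0, N = -7*sin(u)^3/Abs(sin(u)), assemble
  H = (EN − 2FM + GL) / (2(EG − F²)) = -sin(u)/(7*Abs(sin(u))).
At (u, v) = (2*pi/5, -pi/2): H = -1/7.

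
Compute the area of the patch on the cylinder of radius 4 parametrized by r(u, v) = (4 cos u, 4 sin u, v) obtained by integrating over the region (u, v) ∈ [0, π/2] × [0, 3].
Area = 6*pi

Area = ∫∫ √(EG − F²) du dv with √(EG − F²) = 4. Integrating over [0, π/2] × [0, 3] gives 6*pi.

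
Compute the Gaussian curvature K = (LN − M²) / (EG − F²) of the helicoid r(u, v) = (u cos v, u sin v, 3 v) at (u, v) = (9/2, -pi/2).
K = -16/1521

Coefficients of the first fundamental form: E = 1, F = 0, G = u^2 + 9.
Coefficients of the second fundamental form: L = 0, M = -3/sqrt(u^2 + 9), N = 0.
Assemble K = (LN − M²)/(EG − F²) = -9/(u^2 + 9)^2. At (u, v) = (9/2, -pi/2): K = -16/1521.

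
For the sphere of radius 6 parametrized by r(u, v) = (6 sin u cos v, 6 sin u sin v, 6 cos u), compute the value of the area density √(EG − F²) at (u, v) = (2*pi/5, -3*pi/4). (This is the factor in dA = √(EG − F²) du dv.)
√(EG − F²)|_{(2*pi/5, -3*pi/4)} = 9*sqrt(2*sqrt(5) + 10)

E = 36, F = 0, G = 36*sin(u)^2, so EG − F² = 1296*sin(u)^2. Taking the positive square root: √(EG − F²) = 36*Abs(sin(u)). At (u, v) = (2*pi/5, -3*pi/4): 9*sqrt(2*sqrt(5) + 10).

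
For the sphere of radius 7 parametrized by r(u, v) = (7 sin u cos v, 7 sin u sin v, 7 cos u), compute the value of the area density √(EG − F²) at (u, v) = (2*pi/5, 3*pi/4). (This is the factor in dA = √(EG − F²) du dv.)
√(EG − F²)|_{(2*pi/5, 3*pi/4)} = 49*sqrt(2*sqrt(5) + 10)/4

E = 49, F = 0, G = 49*sin(u)^2, so EG − F² = 2401*sin(u)^2. Taking the positive square root: √(EG − F²) = 49*Abs(sin(u)). At (u, v) = (2*pi/5, 3*pi/4): 49*sqrt(2*sqrt(5) + 10)/4.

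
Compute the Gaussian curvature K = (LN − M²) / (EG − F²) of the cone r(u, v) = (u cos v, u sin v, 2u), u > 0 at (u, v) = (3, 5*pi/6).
K = 0

Coefficients of the first fundamental form: E = 5, F = 0, G = u^2.
Coefficients of the second fundamental form: L = 0, M = 0, N = 2*sqrt(5)*u^2/(5*Abs(u)).
Assemble K = (LN − M²)/(EG − F²) = 0. At (u, v) = (3, 5*pi/6): K = 0.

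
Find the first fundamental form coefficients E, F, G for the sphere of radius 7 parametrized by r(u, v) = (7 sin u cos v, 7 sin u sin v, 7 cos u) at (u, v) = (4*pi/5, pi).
E = 49;  F = 0;  G = 245/8 - 49*sqrt(5)/8

Partials: r_u = (7*cos(u)*cos(v), 7*sin(v)*cos(u), -7*sin(u)), r_v = (-7*sin(u)*sin(v), 7*sin(u)*cos(v), 0). As functions of (u, v):
  E = r_u · r_u = 49,
  F = r_u · r_v = 0,
  G = r_v · r_v = 49*sin(u)^2.
Evaluating at (u, v) = (4*pi/5, pi): E = 49, F = 0, G = 245/8 - 49*sqrt(5)/8.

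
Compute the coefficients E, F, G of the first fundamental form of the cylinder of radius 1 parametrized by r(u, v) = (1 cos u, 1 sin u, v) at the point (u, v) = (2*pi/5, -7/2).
E = 1;  F = 0;  G = 1

Partials: r_u = (-sin(u), cos(u), 0), r_v = (0, 0, 1). As functions of (u, v):
  E = r_u · r_u = 1,
  F = r_u · r_v = 0,
  G = r_v · r_v = 1.
Evaluating at (u, v) = (2*pi/5, -7/2): E = 1, F = 0, G = 1.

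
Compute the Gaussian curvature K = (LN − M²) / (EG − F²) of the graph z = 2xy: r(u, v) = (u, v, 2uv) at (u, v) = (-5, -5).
K = -4/40401

Coefficients of the first fundamental form: E = 4*v^2 + 1, F = 4*u*v, G = 4*u^2 + 1.
Coefficients of the second fundamental form: L = 0, M = 2/sqrt(4*u^2 + 4*v^2 + 1), N = 0.
Assemble K = (LN − M²)/(EG − F²) = -4/(16*u^4 + 32*u^2*v^2 + 8*u^2 + 16*v^4 + 8*v^2 + 1). At (u, v) = (-5, -5): K = -4/40401.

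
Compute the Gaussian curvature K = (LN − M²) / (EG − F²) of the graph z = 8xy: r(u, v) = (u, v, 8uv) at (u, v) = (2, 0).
K = -64/66049

Coefficients of the first fundamental form: E = 64*v^2 + 1, F = 64*u*v, G = 64*u^2 + 1.
Coefficients of the second fundamental form: L = 0, M = 8/sqrt(64*u^2 + 64*v^2 + 1), N = 0.
Assemble K = (LN − M²)/(EG − F²) = -64/(4096*u^4 + 8192*u^2*v^2 + 128*u^2 + 4096*v^4 + 128*v^2 + 1). At (u, v) = (2, 0): K = -64/66049.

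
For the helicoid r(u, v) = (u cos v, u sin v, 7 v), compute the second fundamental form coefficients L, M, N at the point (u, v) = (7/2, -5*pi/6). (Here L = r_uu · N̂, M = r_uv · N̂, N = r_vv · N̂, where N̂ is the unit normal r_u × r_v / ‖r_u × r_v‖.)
L = 0;  M = -2*sqrt(5)/5;  N = 0

Compute the unit normal N̂(u, v) = (7*sin(v)/sqrt(u^2 + 49), -7*cos(v)/sqrt(u^2 + 49), u/sqrt(u^2 + 49)), and the second partials r_uu, r_uv, r_vv. Take dot products:
  L(u, v) = r_uu · N̂ = 0,
  M(u, v) = r_uv · N̂ = -7/sqrt(u^2 + 49),
  N(u, v) = r_vv · N̂ = 0.
Evaluating at (u, v) = (7/2, -5*pi/6):
  L = 0, M = -2*sqrt(5)/5, N = 0.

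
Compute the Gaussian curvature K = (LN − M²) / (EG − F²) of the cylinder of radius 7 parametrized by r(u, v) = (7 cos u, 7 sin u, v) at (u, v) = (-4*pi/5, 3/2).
K = 0

Coefficients of the first fundamental form: E = 49, F = 0, G = 1.
Coefficients of the second fundamental form: L = -7, M = 0, N = 0.
Assemble K = (LN − M²)/(EG − F²) = 0. At (u, v) = (-4*pi/5, 3/2): K = 0.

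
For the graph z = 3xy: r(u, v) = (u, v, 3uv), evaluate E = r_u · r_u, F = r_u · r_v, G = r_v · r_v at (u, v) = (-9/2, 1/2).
E = 13/4;  F = -81/4;  G = 733/4

Partials: r_u = (1, 0, 3*v), r_v = (0, 1, 3*u). As functions of (u, v):
  E = r_u · r_u = 9*v^2 + 1,
  F = r_u · r_v = 9*u*v,
  G = r_v · r_v = 9*u^2 + 1.
Evaluating at (u, v) = (-9/2, 1/2): E = 13/4, F = -81/4, G = 733/4.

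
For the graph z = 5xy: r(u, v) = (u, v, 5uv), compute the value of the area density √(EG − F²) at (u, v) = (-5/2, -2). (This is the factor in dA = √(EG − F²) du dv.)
√(EG − F²)|_{(-5/2, -2)} = 7*sqrt(21)/2

E = 25*v^2 + 1, F = 25*u*v, G = 25*u^2 + 1, so EG − F² = 25*u^2 + 25*v^2 + 1. Taking the positive square root: √(EG − F²) = sqrt(25*u^2 + 25*v^2 + 1). At (u, v) = (-5/2, -2): 7*sqrt(21)/2.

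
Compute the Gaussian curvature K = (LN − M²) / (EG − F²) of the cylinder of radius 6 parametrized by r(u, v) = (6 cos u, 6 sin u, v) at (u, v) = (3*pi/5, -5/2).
K = 0

Coefficients of the first fundamental form: E = 36, F = 0, G = 1.
Coefficients of the second fundamental form: L = -6, M = 0, N = 0.
Assemble K = (LN − M²)/(EG − F²) = 0. At (u, v) = (3*pi/5, -5/2): K = 0.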